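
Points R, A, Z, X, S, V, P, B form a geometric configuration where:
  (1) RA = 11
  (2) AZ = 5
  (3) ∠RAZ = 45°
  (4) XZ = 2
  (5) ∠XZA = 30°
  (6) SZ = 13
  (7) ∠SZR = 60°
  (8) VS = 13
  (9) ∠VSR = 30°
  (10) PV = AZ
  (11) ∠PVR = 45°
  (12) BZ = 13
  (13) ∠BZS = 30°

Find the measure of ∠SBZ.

Step 1: By the law of cosines on triangle BZS: BS² = 13² + 13² − 2·13·13·cos(30°) = 45.28, so BS ≈ 6.73.
Step 2: By the inverse law of cosines on triangle SBZ: cos(∠SBZ) = (6.73² + 13² − 13²) / (2·6.73·13) = 45.28/174.96 = 0.2588, so ∠SBZ = 75°.

Therefore, the measure of angle ∠SBZ = 75°.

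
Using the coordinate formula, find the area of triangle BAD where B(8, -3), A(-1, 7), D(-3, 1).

Using the Shoelace formula for a triangle:
Area = (1/2)|x0(y1 - y2) + x1(y2 - y0) + x2(y0 - y1)|
Area = (1/2)|8(7 - 1) + -1(1 - -3) + -3(-3 - 7)|
Area = (1/2)|48 + -4 + 30|
Area = (1/2)|74|
Area = (1/2)(74)
Area = 37

37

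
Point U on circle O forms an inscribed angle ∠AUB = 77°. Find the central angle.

The inscribed angle theorem states that a central angle is always twice any inscribed angle that subtends the same arc.
Since the inscribed angle is 77°, the central angle = 2 × 77° = 154°.

154°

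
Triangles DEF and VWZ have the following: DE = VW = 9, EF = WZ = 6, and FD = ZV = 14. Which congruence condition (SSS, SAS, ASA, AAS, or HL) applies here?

The given information matches SSS: All three pairs of corresponding sides are equal (Side-Side-Side).

SSS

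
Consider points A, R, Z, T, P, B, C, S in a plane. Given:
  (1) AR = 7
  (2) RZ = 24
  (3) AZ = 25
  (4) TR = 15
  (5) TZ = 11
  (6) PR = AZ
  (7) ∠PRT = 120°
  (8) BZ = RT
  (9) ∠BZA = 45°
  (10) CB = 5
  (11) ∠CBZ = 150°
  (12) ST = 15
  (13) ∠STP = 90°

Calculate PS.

From the given relations: PR = AZ = 25.
Step 1: By the law of cosines on triangle PRT: PT² = 25² + 15² − 2·25·15·cos(120°) = 1225, so PT = 35.
Step 2: By the law of cosines on triangle PTS: PS² = 35² + 15² − 2·35·15·cos(90°) = 1450, so PS = 5·√58.

Therefore, the length of PS = 5·√58.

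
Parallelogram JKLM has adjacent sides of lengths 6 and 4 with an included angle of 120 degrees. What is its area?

The area of a parallelogram equals the product of two adjacent sides times the sine of the included angle.
This is because the height equals 4 * sin(120°) = 2*sqrt(3).
Area = 6 * 2*sqrt(3) = 12*sqrt(3)

12*sqrt(3)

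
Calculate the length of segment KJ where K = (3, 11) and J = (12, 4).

The horizontal distance is |12 - 3| = 9 and the vertical distance is |4 - 11| = 7.
By the Pythagorean theorem, d = sqrt(9^2 + 7^2) = sqrt(130).

sqrt(130)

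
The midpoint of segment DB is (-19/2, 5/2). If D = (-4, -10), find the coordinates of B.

Using the midpoint formula: M = ((x1 + x2)/2, (y1 + y2)/2)
We know M = (-19/2, 5/2) and D = (-4, -10)
For x: -19/2 = (-4 + x2)/2, so x2 = 2*-19/2 - -4 = -15
For y: 5/2 = (-10 + y2)/2, so y2 = 2*5/2 - -10 = 15
B = (-15, 15)

(-15, 15)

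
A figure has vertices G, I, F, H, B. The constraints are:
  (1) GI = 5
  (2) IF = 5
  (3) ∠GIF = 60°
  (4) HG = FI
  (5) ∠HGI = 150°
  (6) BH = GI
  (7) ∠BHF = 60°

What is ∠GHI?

From the given relations: HG = FI = 5.
Step 1: By the law of cosines on triangle HGI: HI² = 5² + 5² − 2·5·5·cos(150°) = 93.3, so HI ≈ 9.66.
Step 2: By the inverse law of cosines on triangle GHI: cos(∠GHI) = (5² + 9.66² − 5²) / (2·5·9.66) = 93.3/96.59 = 0.9659, so ∠GHI = 15°.

Therefore, the measure of angle ∠GHI = 15°.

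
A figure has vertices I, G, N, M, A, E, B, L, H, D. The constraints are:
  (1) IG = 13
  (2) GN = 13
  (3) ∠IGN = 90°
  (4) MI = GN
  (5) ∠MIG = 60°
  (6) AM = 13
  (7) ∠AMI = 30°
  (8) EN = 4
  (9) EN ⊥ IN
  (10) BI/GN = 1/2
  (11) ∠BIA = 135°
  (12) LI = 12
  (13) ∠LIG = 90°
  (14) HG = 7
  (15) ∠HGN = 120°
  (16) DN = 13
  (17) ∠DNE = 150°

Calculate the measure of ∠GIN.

Step 1: By the law of cosines on triangle IGN: IN² = 13² + 13² − 2·13·13·cos(90°) = 338, so IN = 13·√2.
Step 2: By the inverse law of cosines on triangle GIN: cos(∠GIN) = (13² + (13·√2)² − 13²) / (2·13·13·√2) = 338/478 = 0.7071, so ∠GIN = 45°.

Therefore, the measure of angle ∠GIN = 45°.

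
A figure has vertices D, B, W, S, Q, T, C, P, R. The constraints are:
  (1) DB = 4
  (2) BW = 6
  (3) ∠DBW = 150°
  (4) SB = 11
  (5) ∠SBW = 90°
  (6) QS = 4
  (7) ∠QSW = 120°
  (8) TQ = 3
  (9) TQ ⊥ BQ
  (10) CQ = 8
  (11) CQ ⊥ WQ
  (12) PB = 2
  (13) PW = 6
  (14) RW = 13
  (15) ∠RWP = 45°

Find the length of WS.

Step 1: By the law of cosines on triangle WBS: WS² = 6² + 11² − 2·6·11·cos(90°) = 157, so WS = √157.

Therefore, the length of WS = √157.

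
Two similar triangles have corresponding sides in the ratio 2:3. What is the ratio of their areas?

The ratio of areas of similar triangles equals the square of the side ratio.
Side ratio = 2:3
Area ratio = (2/3)^2 = 4/9 = 4:9

4:9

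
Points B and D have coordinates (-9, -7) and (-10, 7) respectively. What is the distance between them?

The horizontal distance is |-10 - -9| = 1 and the vertical distance is |7 - -7| = 14.
By the Pythagorean theorem, d = sqrt(1^2 + 14^2) = sqrt(197).

sqrt(197)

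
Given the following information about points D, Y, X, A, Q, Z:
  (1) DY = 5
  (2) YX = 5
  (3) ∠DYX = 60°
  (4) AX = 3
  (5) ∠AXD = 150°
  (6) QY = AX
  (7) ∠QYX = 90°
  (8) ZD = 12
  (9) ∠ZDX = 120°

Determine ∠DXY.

Step 1: By the law of cosines on triangle XYD: XD² = 5² + 5² − 2·5·5·cos(60°) = 25, so XD = 5.
Step 2: By the inverse law of cosines on triangle DXY: cos(∠DXY) = (5² + 5² − 5²) / (2·5·5) = 25/50 = 0.5, so ∠DXY = 60°.

Therefore, the measure of angle ∠DXY = 60°.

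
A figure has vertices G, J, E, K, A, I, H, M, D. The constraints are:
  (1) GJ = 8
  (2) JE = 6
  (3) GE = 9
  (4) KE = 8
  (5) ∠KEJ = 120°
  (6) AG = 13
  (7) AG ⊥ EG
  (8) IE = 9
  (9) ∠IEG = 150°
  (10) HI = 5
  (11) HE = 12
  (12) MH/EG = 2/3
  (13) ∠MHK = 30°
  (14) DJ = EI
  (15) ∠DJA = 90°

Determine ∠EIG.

Step 1: By the law of cosines on triangle IEG: IG² = 9² + 9² − 2·9·9·cos(150°) = 302.3, so IG ≈ 17.39.
Step 2: By the inverse law of cosines on triangle EIG: cos(∠EIG) = (9² + 17.39² − 9²) / (2·9·17.39) = 302.3/312.96 = 0.9659, so ∠EIG = 15°.

Therefore, the measure of angle ∠EIG = 15°.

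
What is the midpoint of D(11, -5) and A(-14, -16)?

The midpoint is the average of the coordinates:
x: (11 + -14)/2 = -3/2
y: (-5 + -16)/2 = -21/2
Midpoint = (-3/2, -21/2)

(-3/2, -21/2)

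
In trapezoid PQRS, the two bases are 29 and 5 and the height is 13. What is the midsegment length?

The midsegment of a trapezoid = (base1 + base2) / 2
midsegment = (29 + 5) / 2
midsegment = 34 / 2
midsegment = 17

17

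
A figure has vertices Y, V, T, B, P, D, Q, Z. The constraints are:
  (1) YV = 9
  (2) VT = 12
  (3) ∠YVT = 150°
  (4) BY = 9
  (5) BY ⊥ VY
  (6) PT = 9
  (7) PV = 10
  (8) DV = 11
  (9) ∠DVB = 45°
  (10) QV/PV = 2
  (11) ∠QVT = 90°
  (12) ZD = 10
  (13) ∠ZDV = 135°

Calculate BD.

Step 1: By the law of cosines on triangle BYV: BV² = 9² + 9² − 2·9·9·cos(90°) = 162, so BV = 9·√2.
Step 2: By the law of cosines on triangle BVD: BD² = (9·√2)² + 11² − 2·9·√2·11·cos(45°) = 85, so BD = √85.

Therefore, the length of BD = √85.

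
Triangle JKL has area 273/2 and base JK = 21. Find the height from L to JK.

Rearranging the area formula Area = (1/2) * base * height:
height = 2 * Area / base = 2 * 273/2 / 21 = 13.

13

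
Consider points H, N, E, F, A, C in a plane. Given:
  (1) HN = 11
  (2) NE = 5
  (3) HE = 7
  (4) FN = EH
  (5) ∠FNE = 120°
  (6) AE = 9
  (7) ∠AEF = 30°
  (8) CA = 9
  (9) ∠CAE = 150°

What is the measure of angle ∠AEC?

Step 1: By the law of cosines on triangle EAC: EC² = 9² + 9² − 2·9·9·cos(150°) = 302.3, so EC ≈ 17.39.
Step 2: By the inverse law of cosines on triangle AEC: cos(∠AEC) = (9² + 17.39² − 9²) / (2·9·17.39) = 302.3/312.96 = 0.9659, so ∠AEC = 15°.

Therefore, the measure of angle ∠AEC = 15°.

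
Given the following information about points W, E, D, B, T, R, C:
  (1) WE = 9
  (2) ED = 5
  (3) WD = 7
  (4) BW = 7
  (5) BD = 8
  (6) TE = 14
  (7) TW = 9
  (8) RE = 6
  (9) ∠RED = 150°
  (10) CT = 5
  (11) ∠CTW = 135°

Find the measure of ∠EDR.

Step 1: By the law of cosines on triangle DER: DR² = 5² + 6² − 2·5·6·cos(150°) = 112.96, so DR ≈ 10.63.
Step 2: By the inverse law of cosines on triangle EDR: cos(∠EDR) = (5² + 10.63² − 6²) / (2·5·10.63) = 101.96/106.28 = 0.9593, so ∠EDR = 16.4°.

Therefore, the measure of angle ∠EDR = 16.4°.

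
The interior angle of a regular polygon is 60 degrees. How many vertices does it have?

Each interior angle of a regular n-gon is (n - 2) * 180 / n.
Setting this equal to 60:
(n - 2) * 180 / n = 60
Each exterior angle = 180 - 60 = 120 degrees.
Since exterior angles sum to 360: n = 360 / 120 = 3.

3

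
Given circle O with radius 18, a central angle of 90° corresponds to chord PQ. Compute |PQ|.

Chord = 2(18) sin(45°) = 18*sqrt(2)

18*sqrt(2)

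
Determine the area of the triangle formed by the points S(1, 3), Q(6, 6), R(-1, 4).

Using the Shoelace formula for a triangle:
Area = (1/2)|x0(y1 - y2) + x1(y2 - y0) + x2(y0 - y1)|
Area = (1/2)|1(6 - 4) + 6(4 - 3) + -1(3 - 6)|
Area = (1/2)|2 + 6 + 3|
Area = (1/2)|11|
Area = (1/2)(11)
Area = 11/2

11/2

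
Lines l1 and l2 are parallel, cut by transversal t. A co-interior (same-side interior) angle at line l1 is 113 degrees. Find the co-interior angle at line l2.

Co-interior angles (same-side interior) formed by parallel lines and a transversal are supplementary (sum to 180 degrees).
The given angle is 113 degrees.
The co-interior angle = 180 - 113 = 67 degrees.

67 degrees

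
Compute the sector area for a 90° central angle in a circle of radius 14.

Sector area = πr² × θ/360
= π × 14² × 1/4
= π × 196 × 1/4
= 49*pi

49*pi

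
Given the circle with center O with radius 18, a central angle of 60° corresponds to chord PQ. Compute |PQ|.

Chord = 2(18) sin(30°) = 18

18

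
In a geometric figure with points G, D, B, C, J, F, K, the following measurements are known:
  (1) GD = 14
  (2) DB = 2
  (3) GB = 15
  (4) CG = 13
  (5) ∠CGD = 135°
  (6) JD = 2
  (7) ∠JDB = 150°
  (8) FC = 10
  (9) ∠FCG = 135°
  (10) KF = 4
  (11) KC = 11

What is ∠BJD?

Step 1: By the law of cosines on triangle JDB: JB² = 2² + 2² − 2·2·2·cos(150°) = 14.93, so JB ≈ 3.86.
Step 2: By the inverse law of cosines on triangle BJD: cos(∠BJD) = (3.86² + 2² − 2²) / (2·3.86·2) = 14.93/15.45 = 0.9659, so ∠BJD = 15°.

Therefore, the measure of angle ∠BJD = 15°.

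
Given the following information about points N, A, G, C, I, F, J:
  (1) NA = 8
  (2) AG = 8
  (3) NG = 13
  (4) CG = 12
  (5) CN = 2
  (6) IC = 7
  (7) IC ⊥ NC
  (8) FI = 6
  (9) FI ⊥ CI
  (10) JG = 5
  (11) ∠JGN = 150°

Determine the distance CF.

Step 1: By the law of cosines on triangle CIF: CF² = 7² + 6² − 2·7·6·cos(90°) = 85, so CF = √85.

Therefore, the length of CF = √85.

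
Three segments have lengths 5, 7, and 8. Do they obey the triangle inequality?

For three segments to close into a triangle, no single side can be as long as the other two combined.
The longest side is 8, and 5 + 7 = 12 > 8.
A triangle can be formed.

Yes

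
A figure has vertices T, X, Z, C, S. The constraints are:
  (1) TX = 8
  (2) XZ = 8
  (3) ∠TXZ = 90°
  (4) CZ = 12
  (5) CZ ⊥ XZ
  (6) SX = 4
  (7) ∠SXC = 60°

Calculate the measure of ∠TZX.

Step 1: By the law of cosines on triangle ZXT: ZT² = 8² + 8² − 2·8·8·cos(90°) = 128, so ZT = 8·√2.
Step 2: By the inverse law of cosines on triangle TZX: cos(∠TZX) = ((8·√2)² + 8² − 8²) / (2·8·√2·8) = 128/181.02 = 0.7071, so ∠TZX = 45°.

Therefore, the measure of angle ∠TZX = 45°.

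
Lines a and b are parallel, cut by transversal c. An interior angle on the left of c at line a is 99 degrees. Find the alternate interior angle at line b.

Alternate interior angles are equal: 99 degrees.

99 degrees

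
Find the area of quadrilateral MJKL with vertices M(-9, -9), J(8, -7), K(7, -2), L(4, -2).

Using the Shoelace formula for a quadrilateral (vertices in order):
Area = (1/2)|sum of (x_i * y_(i+1) - x_(i+1) * y_i)|
Terms: (-9*-7 - 8*-9) = 135, (8*-2 - 7*-7) = 33, (7*-2 - 4*-2) = -6, (4*-9 - -9*-2) = -54
Sum = 108
Area = (1/2)(108) = 54

54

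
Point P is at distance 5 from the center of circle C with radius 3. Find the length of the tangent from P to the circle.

The tangent, radius, and line from the external point to the center form a right triangle.
The right angle is where the tangent meets the radius.
By the Pythagorean theorem: tangent² + 3² = 5²
tangent² = 25 - 9 = 16
tangent = 4

4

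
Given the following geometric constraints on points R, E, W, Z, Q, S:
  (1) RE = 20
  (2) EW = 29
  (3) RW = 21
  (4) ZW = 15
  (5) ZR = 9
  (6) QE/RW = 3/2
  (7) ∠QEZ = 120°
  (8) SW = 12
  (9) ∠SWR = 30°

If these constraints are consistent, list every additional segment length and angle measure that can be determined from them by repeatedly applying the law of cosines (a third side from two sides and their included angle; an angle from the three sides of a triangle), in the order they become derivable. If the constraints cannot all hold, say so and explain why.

The constraints are consistent. Derivable facts, in order:
After 1 step:
- RS ≈ 12.19
- ∠ERW = 90°
- ∠EWR = 43.6°
- ∠REW = 46.4°
- ∠RWZ = 21.79°
- ∠RZW = 120°
- ∠WRZ = 38.21°
After 2 steps:
- ∠RSW = 120.51°
- ∠SRW = 29.49°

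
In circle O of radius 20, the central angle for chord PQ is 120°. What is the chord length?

Chord length = 2r sin(θ/2)
= 2 × 20 × sin(120°/2)
= 2 × 20 × sin(60°)
= 20*sqrt(3)

20*sqrt(3)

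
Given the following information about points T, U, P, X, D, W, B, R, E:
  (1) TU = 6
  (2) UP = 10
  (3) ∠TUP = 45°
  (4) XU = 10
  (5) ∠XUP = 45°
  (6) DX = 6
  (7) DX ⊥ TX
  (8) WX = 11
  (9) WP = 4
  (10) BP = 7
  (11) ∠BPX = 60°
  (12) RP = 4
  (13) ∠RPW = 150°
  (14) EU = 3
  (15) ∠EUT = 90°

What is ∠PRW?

Step 1: By the law of cosines on triangle RPW: RW² = 4² + 4² − 2·4·4·cos(150°) = 59.71, so RW ≈ 7.73.
Step 2: By the inverse law of cosines on triangle PRW: cos(∠PRW) = (4² + 7.73² − 4²) / (2·4·7.73) = 59.71/61.82 = 0.9659, so ∠PRW = 15°.

Therefore, the measure of angle ∠PRW = 15°.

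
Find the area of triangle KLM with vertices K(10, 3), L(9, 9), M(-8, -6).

Using the Shoelace formula for a triangle:
Area = (1/2)|x0(y1 - y2) + x1(y2 - y0) + x2(y0 - y1)|
Area = (1/2)|10(9 - -6) + 9(-6 - 3) + -8(3 - 9)|
Area = (1/2)|150 + -81 + 48|
Area = (1/2)|117|
Area = (1/2)(117)
Area = 117/2

117/2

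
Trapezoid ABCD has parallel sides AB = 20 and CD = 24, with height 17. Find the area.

A trapezoid's area equals the midsegment times the height.
The midsegment is (20 + 24) / 2 = 22.
Area = 22 * 17 = 374.

374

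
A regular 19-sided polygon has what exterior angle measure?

Each exterior angle of a regular n-gon is 360 / n.
For n = 19: 360 / 19 = 360/19 degrees.

360/19 degrees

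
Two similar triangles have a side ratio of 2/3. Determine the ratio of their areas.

Area scales with the square of linear dimensions. If every length is multiplied by 2/3, then the area is multiplied by (2/3)^2 = 4/9.
The area ratio is 4:9.

4:9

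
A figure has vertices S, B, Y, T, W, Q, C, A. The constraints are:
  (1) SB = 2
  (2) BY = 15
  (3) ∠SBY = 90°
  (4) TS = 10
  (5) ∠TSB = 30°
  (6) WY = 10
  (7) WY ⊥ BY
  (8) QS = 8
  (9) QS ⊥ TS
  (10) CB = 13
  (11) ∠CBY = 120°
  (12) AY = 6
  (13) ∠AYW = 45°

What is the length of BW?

Step 1: By the law of cosines on triangle BYW: BW² = 15² + 10² − 2·15·10·cos(90°) = 325, so BW = 5·√13.

Therefore, the length of BW = 5·√13.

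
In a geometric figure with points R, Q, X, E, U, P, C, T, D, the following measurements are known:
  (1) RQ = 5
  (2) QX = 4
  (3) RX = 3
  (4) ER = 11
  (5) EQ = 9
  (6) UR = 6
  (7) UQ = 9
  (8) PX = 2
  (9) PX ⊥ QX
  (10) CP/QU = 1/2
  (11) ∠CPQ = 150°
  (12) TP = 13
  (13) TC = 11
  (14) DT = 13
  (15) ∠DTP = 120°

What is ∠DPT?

Step 1: By the law of cosines on triangle PTD: PD² = 13² + 13² − 2·13·13·cos(120°) = 507, so PD = 13·√3.
Step 2: By the inverse law of cosines on triangle DPT: cos(∠DPT) = ((13·√3)² + 13² − 13²) / (2·13·√3·13) = 507/585.43 = 0.866, so ∠DPT = 30°.

Therefore, the measure of angle ∠DPT = 30°.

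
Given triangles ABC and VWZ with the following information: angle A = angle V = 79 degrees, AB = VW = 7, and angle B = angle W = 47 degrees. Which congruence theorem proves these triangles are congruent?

Consider the given information: angle A = angle V = 79 degrees, AB = VW = 7, and angle B = angle W = 47 degrees
This is not SSS or SAS: SSS requires all three pairs of sides, but we don't have that. SAS requires two sides and the included angle between them.
The correct criterion is ASA. Two pairs of corresponding angles and the included side are equal (Angle-Side-Angle).

ASA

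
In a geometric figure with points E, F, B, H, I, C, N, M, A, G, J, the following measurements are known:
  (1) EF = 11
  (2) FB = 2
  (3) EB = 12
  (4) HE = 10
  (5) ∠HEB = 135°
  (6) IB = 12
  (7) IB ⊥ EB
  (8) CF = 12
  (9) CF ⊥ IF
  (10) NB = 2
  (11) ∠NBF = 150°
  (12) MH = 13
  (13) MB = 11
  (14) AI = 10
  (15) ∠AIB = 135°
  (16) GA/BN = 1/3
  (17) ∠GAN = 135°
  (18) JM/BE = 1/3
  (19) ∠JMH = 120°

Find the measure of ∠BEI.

Step 1: By the law of cosines on triangle EBI: EI² = 12² + 12² − 2·12·12·cos(90°) = 288, so EI = 12·√2.
Step 2: By the inverse law of cosines on triangle BEI: cos(∠BEI) = (12² + (12·√2)² − 12²) / (2·12·12·√2) = 288/407.29 = 0.7071, so ∠BEI = 45°.

Therefore, the measure of angle ∠BEI = 45°.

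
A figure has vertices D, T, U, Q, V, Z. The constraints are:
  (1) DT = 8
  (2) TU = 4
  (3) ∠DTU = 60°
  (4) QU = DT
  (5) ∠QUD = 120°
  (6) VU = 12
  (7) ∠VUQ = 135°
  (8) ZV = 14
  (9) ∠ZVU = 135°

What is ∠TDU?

Step 1: By the law of cosines on triangle DTU: DU² = 8² + 4² − 2·8·4·cos(60°) = 48, so DU = 4·√3.
Step 2: By the inverse law of cosines on triangle TDU: cos(∠TDU) = (8² + (4·√3)² − 4²) / (2·8·4·√3) = 96/110.85 = 0.866, so ∠TDU = 30°.

Therefore, the measure of angle ∠TDU = 30°.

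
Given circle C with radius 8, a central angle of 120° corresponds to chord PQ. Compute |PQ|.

Chord length = 2r sin(θ/2)
= 2 × 8 × sin(120°/2)
= 2 × 8 × sin(60°)
= 8*sqrt(3)

8*sqrt(3)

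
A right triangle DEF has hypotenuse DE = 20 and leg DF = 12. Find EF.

Rearranging the Pythagorean theorem to solve for the unknown leg:
leg^2 = hypotenuse^2 - known_leg^2 = 400 - 144 = 256
leg = sqrt(256) = 16.

16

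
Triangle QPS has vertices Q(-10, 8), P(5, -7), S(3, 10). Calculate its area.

The Shoelace formula computes the area from vertex coordinates by summing cross products.
For vertices (-10,8), (5,-7), (3,10):
Signed sum = -10*-7 - 5*8 + 5*10 - 3*-7 + 3*8 - -10*10
= 30 + 71 + 124 = 225
Area = (1/2)|225| = 225/2.

225/2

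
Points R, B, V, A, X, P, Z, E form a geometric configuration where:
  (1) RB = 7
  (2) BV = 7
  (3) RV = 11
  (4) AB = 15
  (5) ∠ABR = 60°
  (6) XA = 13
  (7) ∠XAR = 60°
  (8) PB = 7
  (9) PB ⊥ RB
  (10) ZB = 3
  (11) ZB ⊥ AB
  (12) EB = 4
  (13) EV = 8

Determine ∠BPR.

Step 1: By the law of cosines on triangle PBR: PR² = 7² + 7² − 2·7·7·cos(90°) = 98, so PR = 7·√2.
Step 2: By the inverse law of cosines on triangle BPR: cos(∠BPR) = (7² + (7·√2)² − 7²) / (2·7·7·√2) = 98/138.59 = 0.7071, so ∠BPR = 45°.

Therefore, the measure of angle ∠BPR = 45°.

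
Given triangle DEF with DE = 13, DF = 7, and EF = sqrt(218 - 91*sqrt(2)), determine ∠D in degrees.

When all three sides of a triangle are known, the law of cosines can be rearranged to find any angle.
cos(C) = (a² + b² - c²) / (2ab) gives cos(D) = sqrt(2)/2.
Taking the inverse cosine: D = 45°.

45°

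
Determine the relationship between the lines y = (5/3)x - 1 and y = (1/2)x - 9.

Slope of line 1: m1 = 5/3
Slope of line 2: m2 = 1/2
m1 != m2 (5/3 != 1/2), so not parallel.
m1 * m2 = (5/3) * (1/2) = 5/6 != -1, so not perpendicular.
The lines are neither parallel nor perpendicular.

Neither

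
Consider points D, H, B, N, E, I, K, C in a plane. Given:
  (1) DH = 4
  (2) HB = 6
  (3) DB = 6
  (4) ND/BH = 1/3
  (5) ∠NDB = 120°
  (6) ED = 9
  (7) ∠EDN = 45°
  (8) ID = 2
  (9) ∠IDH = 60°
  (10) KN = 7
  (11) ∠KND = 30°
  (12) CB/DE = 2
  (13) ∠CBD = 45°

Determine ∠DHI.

Step 1: By the law of cosines on triangle HDI: HI² = 4² + 2² − 2·4·2·cos(60°) = 12, so HI = 2·√3.
Step 2: By the inverse law of cosines on triangle DHI: cos(∠DHI) = (4² + (2·√3)² − 2²) / (2·4·2·√3) = 24/27.71 = 0.866, so ∠DHI = 30°.

Therefore, the measure of angle ∠DHI = 30°.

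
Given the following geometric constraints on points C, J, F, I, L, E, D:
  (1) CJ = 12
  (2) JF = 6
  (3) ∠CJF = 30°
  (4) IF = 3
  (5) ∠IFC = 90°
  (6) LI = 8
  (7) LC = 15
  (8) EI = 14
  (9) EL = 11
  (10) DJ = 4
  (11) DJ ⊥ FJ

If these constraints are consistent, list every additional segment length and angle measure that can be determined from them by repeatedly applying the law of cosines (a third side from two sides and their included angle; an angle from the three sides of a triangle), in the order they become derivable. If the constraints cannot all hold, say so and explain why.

The constraints are consistent. Derivable facts, in order:
After 1 step:
- CF ≈ 7.44
- FD = 2·√13
- ∠EIL = 51.64°
- ∠ELI = 93.58°
- ∠IEL = 34.77°
After 2 steps:
- CI ≈ 8.02
- ∠CFJ = 126.21°
- ∠DFJ = 33.69°
- ∠FCJ = 23.79°
- ∠FDJ = 56.31°
After 3 steps:
- ∠CIF = 68.03°
- ∠CIL = 138.92°
- ∠CLI = 20.56°
- ∠FCI = 21.97°
- ∠ICL = 20.51°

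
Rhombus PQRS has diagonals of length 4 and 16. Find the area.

Area = (4 * 16) / 2 = 64 / 2 = 32

32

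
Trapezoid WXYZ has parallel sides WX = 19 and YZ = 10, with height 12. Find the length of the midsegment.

The midsegment (median) of a trapezoid connects the midpoints of the non-parallel sides.
Its length is the average of the two bases: (19 + 10) / 2 = 29/2.

29/2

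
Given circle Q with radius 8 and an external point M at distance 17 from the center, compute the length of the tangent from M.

The tangent, radius, and line from the external point to the center form a right triangle.
The right angle is where the tangent meets the radius.
By the Pythagorean theorem: tangent² + 8² = 17²
tangent² = 289 - 64 = 225
tangent = 15

15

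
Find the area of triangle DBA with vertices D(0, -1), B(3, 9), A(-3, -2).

The Shoelace formula computes the area from vertex coordinates by summing cross products.
For vertices (0,-1), (3,9), (-3,-2):
Signed sum = 0*9 - 3*-1 + 3*-2 - -3*9 + -3*-1 - 0*-2
= 3 + 21 + 3 = 27
Area = (1/2)|27| = 27/2.

27/2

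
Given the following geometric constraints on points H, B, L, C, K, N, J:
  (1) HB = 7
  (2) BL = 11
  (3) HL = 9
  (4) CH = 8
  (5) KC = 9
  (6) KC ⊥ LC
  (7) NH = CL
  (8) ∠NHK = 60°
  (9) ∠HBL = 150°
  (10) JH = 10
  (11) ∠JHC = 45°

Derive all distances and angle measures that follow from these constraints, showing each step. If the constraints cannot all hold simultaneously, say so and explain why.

These constraints are not satisfiable: (1), (2) and (3) fix all three sides of triangle HBL, so by the law of cosines cos(∠HBL) = (7² + 11² − 9²) / (2·7·11) = 0.5779, i.e. ∠HBL ≈ 54.7°, which contradicts (9) ∠HBL = 150°. No planar figure meets all of them, so nothing further can be derived.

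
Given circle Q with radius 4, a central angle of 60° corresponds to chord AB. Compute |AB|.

Chord = 2(4) sin(30°) = 4

4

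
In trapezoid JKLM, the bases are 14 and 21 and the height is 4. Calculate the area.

A trapezoid's area equals the midsegment times the height.
The midsegment is (14 + 21) / 2 = 35/2.
Area = 35/2 * 4 = 70.

70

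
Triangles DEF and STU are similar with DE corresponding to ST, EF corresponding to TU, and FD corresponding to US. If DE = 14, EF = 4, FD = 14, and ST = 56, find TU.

k = 56/14 = 4. TU = 4 * 4 = 16.

16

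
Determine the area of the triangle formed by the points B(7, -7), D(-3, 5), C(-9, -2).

The Shoelace formula computes the area from vertex coordinates by summing cross products.
For vertices (7,-7), (-3,5), (-9,-2):
Signed sum = 7*5 - -3*-7 + -3*-2 - -9*5 + -9*-7 - 7*-2
= 14 + 51 + 77 = 142
Area = (1/2)|142| = 71.

71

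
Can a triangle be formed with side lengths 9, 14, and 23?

The longest side is 23. The other two sides sum to 9 + 14 = 23.
Since 23 ≤ 23, the two shorter sides cannot reach around to close the triangle.

No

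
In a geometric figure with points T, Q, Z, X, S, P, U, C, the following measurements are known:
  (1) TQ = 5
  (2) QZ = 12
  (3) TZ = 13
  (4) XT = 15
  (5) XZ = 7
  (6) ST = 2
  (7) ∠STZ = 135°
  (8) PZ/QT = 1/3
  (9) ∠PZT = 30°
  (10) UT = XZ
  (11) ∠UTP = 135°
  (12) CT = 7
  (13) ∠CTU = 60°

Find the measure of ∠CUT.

From the given relations: UT = XZ = 7.
Step 1: By the law of cosines on triangle UTC: UC² = 7² + 7² − 2·7·7·cos(60°) = 49, so UC = 7.
Step 2: By the inverse law of cosines on triangle CUT: cos(∠CUT) = (7² + 7² − 7²) / (2·7·7) = 49/98 = 0.5, so ∠CUT = 60°.

Therefore, the measure of angle ∠CUT = 60°.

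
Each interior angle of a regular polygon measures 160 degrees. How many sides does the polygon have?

The exterior angle is the supplement of the interior angle: 180 - 160 = 20 degrees.
Since the exterior angles of any convex polygon sum to 360 degrees, the number of sides is 360 / 20 = 18.

18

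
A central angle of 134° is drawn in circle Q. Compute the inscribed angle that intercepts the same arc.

Inscribed angle = 134° / 2 = 67° (inscribed angle theorem).

67°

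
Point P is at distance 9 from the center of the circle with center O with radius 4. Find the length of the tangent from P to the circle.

tangent = √(d² - r²) = √(9² - 4²) = √(81 - 16) = √65 = sqrt(65)

sqrt(65)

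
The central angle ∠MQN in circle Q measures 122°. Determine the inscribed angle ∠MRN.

An inscribed angle intercepts an arc from a point on the circle, while the central angle intercepts the same arc from the center.
The inscribed angle is always half the central angle: 122° / 2 = 61°.

61°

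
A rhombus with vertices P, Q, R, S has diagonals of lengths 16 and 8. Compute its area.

Area of a rhombus = (d1 * d2) / 2
Area = (16 * 8) / 2
Area = 128 / 2
Area = 64

64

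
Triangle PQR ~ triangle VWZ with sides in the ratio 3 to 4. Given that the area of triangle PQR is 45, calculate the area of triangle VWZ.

For similar figures, the area ratio equals the square of the side ratio.
Side ratio (PQR to VWZ) = 3:4, so area ratio = 3^2:4^2 = 9:16.
If the area of PQR is 45, then the area of VWZ = 45 * (16/9) = 80.

80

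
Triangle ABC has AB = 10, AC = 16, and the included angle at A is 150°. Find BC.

By the law of cosines: BC^2 = AB^2 + AC^2 - 2*AB*AC*cos(A)
BC^2 = 10^2 + 16^2 - 2*10*16*cos(150°)
BC^2 = 100 + 256 - 320*(-sqrt(3)/2)
BC^2 = 160*sqrt(3) + 356
BC = 2*sqrt(40*sqrt(3) + 89)

2*sqrt(40*sqrt(3) + 89)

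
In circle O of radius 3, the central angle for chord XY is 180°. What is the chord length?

Chord length = 2r sin(θ/2)
= 2 × 3 × sin(180°/2)
= 2 × 3 × sin(90°)
= 6

6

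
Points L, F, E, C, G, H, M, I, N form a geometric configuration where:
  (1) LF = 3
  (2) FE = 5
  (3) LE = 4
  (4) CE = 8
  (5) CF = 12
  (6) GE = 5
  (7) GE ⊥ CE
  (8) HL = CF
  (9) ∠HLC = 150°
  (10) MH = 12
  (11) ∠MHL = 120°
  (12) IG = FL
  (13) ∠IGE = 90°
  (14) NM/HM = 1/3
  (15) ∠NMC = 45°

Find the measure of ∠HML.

From the given relations: HL = CF = 12.
Step 1: By the law of cosines on triangle MHL: ML² = 12² + 12² − 2·12·12·cos(120°) = 432, so ML = 12·√3.
Step 2: By the inverse law of cosines on triangle HML: cos(∠HML) = (12² + (12·√3)² − 12²) / (2·12·12·√3) = 432/498.83 = 0.866, so ∠HML = 30°.

Therefore, the measure of angle ∠HML = 30°.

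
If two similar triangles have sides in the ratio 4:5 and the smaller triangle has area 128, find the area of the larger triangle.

The ratio of areas of similar triangles = (side ratio)^2.
Side ratio = 4:5, so area ratio = 16:25.
Area of the larger triangle / Area of the smaller triangle = 25/16
Area of the larger triangle = 128 * 25/16 = 200

200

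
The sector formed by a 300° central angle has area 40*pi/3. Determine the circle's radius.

The sector covers 300°/360° = 5/6 of the full circle.
Full circle area = 40*pi/3 / 5/6 = 16*pi.
Since full area = πr², we get r² = 16*pi/π = 16, so r = 4.

4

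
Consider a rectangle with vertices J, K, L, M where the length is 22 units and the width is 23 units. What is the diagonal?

Using the Pythagorean theorem:
d² = 22² + 23² = 484 + 529 = 1013
d = sqrt(1013)

sqrt(1013)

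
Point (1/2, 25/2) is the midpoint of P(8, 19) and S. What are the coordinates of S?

Using the midpoint formula: M = ((x1 + x2)/2, (y1 + y2)/2)
We know M = (1/2, 25/2) and P = (8, 19)
For x: 1/2 = (8 + x2)/2, so x2 = 2*1/2 - 8 = -7
For y: 25/2 = (19 + y2)/2, so y2 = 2*25/2 - 19 = 6
S = (-7, 6)

(-7, 6)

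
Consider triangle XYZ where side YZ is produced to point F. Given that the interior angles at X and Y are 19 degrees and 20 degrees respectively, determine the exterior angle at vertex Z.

The interior angle at Z is 180 - 19 - 20 = 141 degrees.
The exterior angle and interior angle at Z are supplementary:
Exterior angle = 180 - 141 = 39 degrees.

39 degrees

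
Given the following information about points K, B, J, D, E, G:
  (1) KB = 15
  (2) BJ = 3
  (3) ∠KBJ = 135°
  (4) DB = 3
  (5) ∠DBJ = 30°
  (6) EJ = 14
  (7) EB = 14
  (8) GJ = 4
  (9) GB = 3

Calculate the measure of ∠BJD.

Step 1: By the law of cosines on triangle JBD: JD² = 3² + 3² − 2·3·3·cos(30°) = 2.41, so JD ≈ 1.55.
Step 2: By the inverse law of cosines on triangle BJD: cos(∠BJD) = (3² + 1.55² − 3²) / (2·3·1.55) = 2.41/9.32 = 0.2588, so ∠BJD = 75°.

Therefore, the measure of angle ∠BJD = 75°.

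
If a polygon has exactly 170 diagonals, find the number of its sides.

Using d = n(n - 3)/2, we solve 170 = n(n - 3)/2.
So n(n - 3) = 340.
Testing n = 20: 20 * 17 = 340 = 340. Correct.
The polygon has 20 sides.

20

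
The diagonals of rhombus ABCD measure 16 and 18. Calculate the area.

Area = (16 * 18) / 2 = 288 / 2 = 144

144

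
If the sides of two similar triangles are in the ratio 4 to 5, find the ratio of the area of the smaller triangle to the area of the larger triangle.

Area ratio = (side ratio)^2 = (4/5)^2 = 16:25.

16:25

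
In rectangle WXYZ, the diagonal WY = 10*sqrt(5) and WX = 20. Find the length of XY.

b = sqrt(d^2 - a^2) = sqrt(500 - 400) = sqrt(100) = 10

10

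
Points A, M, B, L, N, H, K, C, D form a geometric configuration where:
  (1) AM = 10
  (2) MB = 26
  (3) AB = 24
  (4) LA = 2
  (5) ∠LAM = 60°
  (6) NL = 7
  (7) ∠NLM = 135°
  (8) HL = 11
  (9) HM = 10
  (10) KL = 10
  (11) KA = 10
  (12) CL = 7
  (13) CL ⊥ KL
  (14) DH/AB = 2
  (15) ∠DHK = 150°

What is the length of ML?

Step 1: By the law of cosines on triangle MAL: ML² = 10² + 2² − 2·10·2·cos(60°) = 84, so ML = 2·√21.

Therefore, the length of ML = 2·√21.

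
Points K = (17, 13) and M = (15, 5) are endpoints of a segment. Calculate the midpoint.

The midpoint is the point halfway along the segment.
Move half the horizontal distance: 17 + (15 - 17)/2 = 17 + -2/2 = 16
Move half the vertical distance: 13 + (5 - 13)/2 = 13 + -8/2 = 9
Midpoint = (16, 9)

(16, 9)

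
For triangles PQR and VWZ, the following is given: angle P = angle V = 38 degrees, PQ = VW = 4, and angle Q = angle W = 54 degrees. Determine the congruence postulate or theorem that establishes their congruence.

The given information matches ASA: Two pairs of corresponding angles and the included side are equal (Angle-Side-Angle).

ASA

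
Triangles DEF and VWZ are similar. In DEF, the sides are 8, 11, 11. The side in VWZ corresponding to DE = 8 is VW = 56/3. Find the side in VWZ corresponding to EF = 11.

k = 56/3/8 = 7/3. WZ = 7/3 * 11 = 77/3.

77/3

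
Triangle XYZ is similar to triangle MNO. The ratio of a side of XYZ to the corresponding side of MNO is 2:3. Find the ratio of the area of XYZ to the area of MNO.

Area scales with the square of linear dimensions. If every length is multiplied by 2/3, then the area is multiplied by (2/3)^2 = 4/9.
The area ratio is 4:9.

4:9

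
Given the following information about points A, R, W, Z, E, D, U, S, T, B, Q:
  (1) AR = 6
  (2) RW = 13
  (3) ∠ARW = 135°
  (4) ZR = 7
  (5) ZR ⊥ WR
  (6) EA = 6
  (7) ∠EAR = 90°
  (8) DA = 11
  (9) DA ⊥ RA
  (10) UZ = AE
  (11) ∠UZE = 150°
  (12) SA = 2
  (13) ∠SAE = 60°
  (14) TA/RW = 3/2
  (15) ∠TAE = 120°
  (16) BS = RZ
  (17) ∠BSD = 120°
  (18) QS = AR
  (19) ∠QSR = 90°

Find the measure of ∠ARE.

Step 1: By the law of cosines on triangle RAE: RE² = 6² + 6² − 2·6·6·cos(90°) = 72, so RE = 6·√2.
Step 2: By the inverse law of cosines on triangle ARE: cos(∠ARE) = (6² + (6·√2)² − 6²) / (2·6·6·√2) = 72/101.82 = 0.7071, so ∠ARE = 45°.

Therefore, the measure of angle ∠ARE = 45°.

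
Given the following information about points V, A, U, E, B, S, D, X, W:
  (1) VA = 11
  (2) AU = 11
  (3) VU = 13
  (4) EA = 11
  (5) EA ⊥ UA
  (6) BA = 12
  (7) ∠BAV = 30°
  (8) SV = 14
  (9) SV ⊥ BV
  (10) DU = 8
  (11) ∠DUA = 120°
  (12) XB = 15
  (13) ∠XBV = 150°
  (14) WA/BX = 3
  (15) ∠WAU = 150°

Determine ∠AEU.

Step 1: By the law of cosines on triangle EAU: EU² = 11² + 11² − 2·11·11·cos(90°) = 242, so EU = 11·√2.
Step 2: By the inverse law of cosines on triangle AEU: cos(∠AEU) = (11² + (11·√2)² − 11²) / (2·11·11·√2) = 242/342.24 = 0.7071, so ∠AEU = 45°.

Therefore, the measure of angle ∠AEU = 45°.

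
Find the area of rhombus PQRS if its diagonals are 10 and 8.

Area = (10 * 8) / 2 = 80 / 2 = 40

40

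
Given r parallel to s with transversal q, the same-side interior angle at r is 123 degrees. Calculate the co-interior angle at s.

Co-interior (same-side interior) angles are between the parallel lines on the same side of the transversal.
Unlike corresponding or alternate interior angles, they are supplementary rather than equal.
So the angle = 180 - 123 = 57 degrees.

57 degrees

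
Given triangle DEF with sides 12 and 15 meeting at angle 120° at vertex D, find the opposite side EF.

Law of cosines: EF^2 = 12^2 + 15^2 - 2(12)(15)cos(120°) = 549, so EF = 3*sqrt(61).

3*sqrt(61)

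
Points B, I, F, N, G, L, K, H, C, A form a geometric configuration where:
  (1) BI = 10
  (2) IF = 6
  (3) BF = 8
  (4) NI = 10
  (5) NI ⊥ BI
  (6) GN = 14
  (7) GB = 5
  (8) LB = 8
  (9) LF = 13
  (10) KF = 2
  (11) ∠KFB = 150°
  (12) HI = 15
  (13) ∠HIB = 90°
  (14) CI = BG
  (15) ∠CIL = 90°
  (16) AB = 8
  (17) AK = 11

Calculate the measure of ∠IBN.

Step 1: By the law of cosines on triangle BIN: BN² = 10² + 10² − 2·10·10·cos(90°) = 200, so BN = 10·√2.
Step 2: By the inverse law of cosines on triangle IBN: cos(∠IBN) = (10² + (10·√2)² − 10²) / (2·10·10·√2) = 200/282.84 = 0.7071, so ∠IBN = 45°.

Therefore, the measure of angle ∠IBN = 45°.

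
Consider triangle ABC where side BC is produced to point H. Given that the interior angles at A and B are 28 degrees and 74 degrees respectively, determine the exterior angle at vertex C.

By the exterior angle theorem, an exterior angle of a triangle equals the sum of the two remote interior angles.
Exterior angle = angle A + angle B
Exterior angle = 28 + 74 = 102 degrees

102 degrees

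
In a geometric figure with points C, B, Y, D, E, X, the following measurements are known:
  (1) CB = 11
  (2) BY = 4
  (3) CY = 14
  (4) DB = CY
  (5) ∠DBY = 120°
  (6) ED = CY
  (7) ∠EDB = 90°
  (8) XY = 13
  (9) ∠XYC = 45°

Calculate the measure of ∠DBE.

From the given relations: DB = CY = 14; ED = CY = 14.
Step 1: By the law of cosines on triangle BDE: BE² = 14² + 14² − 2·14·14·cos(90°) = 392, so BE = 14·√2.
Step 2: By the inverse law of cosines on triangle DBE: cos(∠DBE) = (14² + (14·√2)² − 14²) / (2·14·14·√2) = 392/554.37 = 0.7071, so ∠DBE = 45°.

Therefore, the measure of angle ∠DBE = 45°.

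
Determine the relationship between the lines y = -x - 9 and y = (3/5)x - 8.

Slope of line 1: m1 = -1
Slope of line 2: m2 = 3/5
m1 != m2 and m1*m2 = -3/5 != -1. Neither.

Neither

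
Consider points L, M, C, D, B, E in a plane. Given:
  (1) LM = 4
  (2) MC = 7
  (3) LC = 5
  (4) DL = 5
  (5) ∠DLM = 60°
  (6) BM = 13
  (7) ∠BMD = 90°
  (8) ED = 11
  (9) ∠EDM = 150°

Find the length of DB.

Step 1: By the law of cosines on triangle DLM: DM² = 5² + 4² − 2·5·4·cos(60°) = 21, so DM = √21.
Step 2: By the law of cosines on triangle DMB: DB² = √21² + 13² − 2·√21·13·cos(90°) = 190, so DB = √190.

Therefore, the length of DB = √190.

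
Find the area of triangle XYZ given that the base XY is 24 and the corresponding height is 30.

Area = (1/2) * base * height
Area = (1/2) * 24 * 30
Area = 360

360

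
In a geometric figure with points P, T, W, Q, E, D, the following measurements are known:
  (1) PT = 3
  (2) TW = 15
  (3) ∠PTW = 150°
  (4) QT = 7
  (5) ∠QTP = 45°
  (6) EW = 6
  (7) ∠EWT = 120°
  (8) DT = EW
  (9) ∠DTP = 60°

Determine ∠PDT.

From the given relations: DT = EW = 6.
Step 1: By the law of cosines on triangle DTP: DP² = 6² + 3² − 2·6·3·cos(60°) = 27, so DP = 3·√3.
Step 2: By the inverse law of cosines on triangle PDT: cos(∠PDT) = ((3·√3)² + 6² − 3²) / (2·3·√3·6) = 54/62.35 = 0.866, so ∠PDT = 30°.

Therefore, the measure of angle ∠PDT = 30°.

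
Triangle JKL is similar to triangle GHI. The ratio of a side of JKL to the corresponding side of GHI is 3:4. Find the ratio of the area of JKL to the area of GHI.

Area scales with the square of linear dimensions. If every length is multiplied by 3/4, then the area is multiplied by (3/4)^2 = 9/16.
The area ratio is 9:16.

9:16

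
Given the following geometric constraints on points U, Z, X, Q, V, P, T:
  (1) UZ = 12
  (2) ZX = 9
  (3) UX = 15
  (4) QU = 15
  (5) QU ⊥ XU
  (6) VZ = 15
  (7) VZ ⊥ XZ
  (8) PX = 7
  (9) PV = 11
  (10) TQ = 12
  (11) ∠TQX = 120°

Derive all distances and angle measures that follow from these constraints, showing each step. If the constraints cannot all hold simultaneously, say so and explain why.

The constraints are consistent.

Step 1: From XU = 15, UQ = 15, and ∠XUQ = 90°, by the law of cosines:
  XQ² = XU² + UQ² - 2·XU·UQ·cos(90°) = 225 + 225 - 0 = 450
  XQ = 15·√2

Step 2: From XZ = 9, ZV = 15, and ∠XZV = 90°, by the law of cosines:
  XV² = XZ² + ZV² - 2·XZ·ZV·cos(90°) = 81 + 225 - 0 = 306
  XV = 3·√34

Step 3: From UX = 15, UZ = 12, XZ = 9, by the inverse law of cosines:
  cos(∠XUZ) = (UX² + UZ² - XZ²) / (2·UX·UZ)
  ∠XUZ = 36.87°

Step 4: From ZU = 12, ZX = 9, UX = 15, by the inverse law of cosines:
  cos(∠UZX) = (ZU² + ZX² - UX²) / (2·ZU·ZX)
  ∠UZX = 90°

Step 5: From XU = 15, XZ = 9, UZ = 12, by the inverse law of cosines:
  cos(∠UXZ) = (XU² + XZ² - UZ²) / (2·XU·XZ)
  ∠UXZ = 53.13°

Step 6: From XQ = 15·√2, QT = 12, and ∠XQT = 120°, by the law of cosines:
  XT² = XQ² + QT² - 2·XQ·QT·cos(120°) = 450 + 144 + 254.6 = 848.6
  XT ≈ 29.13

Step 7: From XP = 7, XV = 3·√34, PV = 11, by the inverse law of cosines:
  cos(∠PXV) = (XP² + XV² - PV²) / (2·XP·XV)
  ∠PXV = 17.16°

Step 8: From XQ = 15·√2, XU = 15, QU = 15, by the inverse law of cosines:
  cos(∠QXU) = (XQ² + XU² - QU²) / (2·XQ·XU)
  ∠QXU = 45°

Step 9: From XV = 3·√34, XZ = 9, VZ = 15, by the inverse law of cosines:
  cos(∠VXZ) = (XV² + XZ² - VZ²) / (2·XV·XZ)
  ∠VXZ = 59.04°

Step 10: From QU = 15, QX = 15·√2, UX = 15, by the inverse law of cosines:
  cos(∠UQX) = (QU² + QX² - UX²) / (2·QU·QX)
  ∠UQX = 45°

Step 11: From VP = 11, VX = 3·√34, PX = 7, by the inverse law of cosines:
  cos(∠PVX) = (VP² + VX² - PX²) / (2·VP·VX)
  ∠PVX = 10.82°

Step 12: From VX = 3·√34, VZ = 15, XZ = 9, by the inverse law of cosines:
  cos(∠XVZ) = (VX² + VZ² - XZ²) / (2·VX·VZ)
  ∠XVZ = 30.96°

Step 13: From PV = 11, PX = 7, VX = 3·√34, by the inverse law of cosines:
  cos(∠VPX) = (PV² + PX² - VX²) / (2·PV·PX)
  ∠VPX = 152.02°

Step 14: From XQ = 15·√2, XT = 29.13, QT = 12, by the inverse law of cosines:
  cos(∠QXT) = (XQ² + XT² - QT²) / (2·XQ·XT)
  ∠QXT = 20.9°

Step 15: From TQ = 12, TX = 29.13, QX = 15·√2, by the inverse law of cosines:
  cos(∠QTX) = (TQ² + TX² - QX²) / (2·TQ·TX)
  ∠QTX = 39.1°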